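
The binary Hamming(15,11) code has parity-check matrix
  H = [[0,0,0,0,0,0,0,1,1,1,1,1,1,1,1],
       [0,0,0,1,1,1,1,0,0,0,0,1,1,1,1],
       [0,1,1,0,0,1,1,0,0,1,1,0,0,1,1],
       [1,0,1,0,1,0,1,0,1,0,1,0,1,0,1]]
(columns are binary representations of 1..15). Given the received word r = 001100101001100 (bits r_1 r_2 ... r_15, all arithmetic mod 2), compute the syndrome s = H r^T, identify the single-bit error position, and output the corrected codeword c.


s = (1, 0, 0, 0)^T, error position = 8, corrected codeword c = 001100111001100

Compute s = H r^T mod 2 one row at a time:
  s_1 = 0 + 1 + 0 + 0 + 1 + 1 + 0 + 0 = 3 ≡ 1 (mod 2).
  s_2 = 1 + 0 + 0 + 1 + 1 + 1 + 0 + 0 = 4 ≡ 0 (mod 2).
  s_3 = 0 + 1 + 0 + 1 + 0 + 0 + 0 + 0 = 2 ≡ 0 (mod 2).
  s_4 = 0 + 1 + 0 + 1 + 1 + 0 + 1 + 0 = 4 ≡ 0 (mod 2).
s = (1, 0, 0, 0)^T — this equals column 8 of H (binary 1000), so error is at position 8.
Correct: flip bit 8 of r = 001100101001100 to get c = 001100111001100.


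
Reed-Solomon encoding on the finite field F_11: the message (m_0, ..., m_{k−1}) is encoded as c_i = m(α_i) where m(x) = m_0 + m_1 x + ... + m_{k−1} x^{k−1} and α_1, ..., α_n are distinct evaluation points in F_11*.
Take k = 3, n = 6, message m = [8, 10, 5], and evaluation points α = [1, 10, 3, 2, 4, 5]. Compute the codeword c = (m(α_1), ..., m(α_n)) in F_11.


c = [1, 3, 6, 4, 7, 7]

Message polynomial: m(x) = 8 + 10·x + 5·x^2 (mod 11).
For each evaluation point α_i, compute m(α_i) mod 11:
  α_1 = 1: Horner steps 5 → 4 → 1, so m(1) = 1.
  α_2 = 10: Horner steps 5 → 5 → 3, so m(10) = 3.
  α_3 = 3: Horner steps 5 → 3 → 6, so m(3) = 6.
  α_4 = 2: Horner steps 5 → 9 → 4, so m(2) = 4.
  α_5 = 4: Horner steps 5 → 8 → 7, so m(4) = 7.
  α_6 = 5: Horner steps 5 → 2 → 7, so m(5) = 7.
Codeword c = [1, 3, 6, 4, 7, 7] ∈ F_11^6.


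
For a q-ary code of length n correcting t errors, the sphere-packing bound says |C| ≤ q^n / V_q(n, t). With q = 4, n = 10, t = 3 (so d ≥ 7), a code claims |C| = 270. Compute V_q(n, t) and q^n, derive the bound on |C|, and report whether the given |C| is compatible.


V_q(n, t) = 3676, q^n = 1048576, Hamming bound = 285, |C| = 270 ≤ bound (satisfied).

Step 1: Compute V_q(n, t) = Σ_{j=0}^3 C(n, j) (q−1)^j.
  j = 0: C(10,0)·(3)^0 = 1·1 = 1.
  j = 1: C(10,1)·(3)^1 = 10·3 = 30.
  j = 2: C(10,2)·(3)^2 = 45·9 = 405.
  j = 3: C(10,3)·(3)^3 = 120·27 = 3240.
  V_q(n, t) = 1 + 30 + 405 + 3240 = 3676.
Step 2: q^n = 4^10 = 1048576.
Step 3: Hamming bound ⌊q^n / V_q(n,t)⌋ = ⌊1048576/3676⌋ = 285.
Step 4: Compare |C| = 270 to 285: satisfied.
The claimed |C| lies below the Hamming bound.


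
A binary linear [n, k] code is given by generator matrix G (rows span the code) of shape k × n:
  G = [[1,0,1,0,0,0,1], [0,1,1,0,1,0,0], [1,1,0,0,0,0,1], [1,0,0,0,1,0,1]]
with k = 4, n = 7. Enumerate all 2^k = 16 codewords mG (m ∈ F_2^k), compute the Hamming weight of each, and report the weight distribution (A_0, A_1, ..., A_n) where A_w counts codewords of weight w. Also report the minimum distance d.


Weight distribution: A_0 = 1, A_1 = 3, A_2 = 4, A_3 = 4, A_4 = 3, A_5 = 1. Minimum distance d = 1.

Enumerate all 2^4 = 16 messages m ∈ F_2^4.
For each, compute codeword c = mG in F_2^7, then tally its weight.
  m = 0000 → c = 0000000, weight = 0.
  m = 1000 → c = 1010001, weight = 3.
  m = 0100 → c = 0110100, weight = 3.
  m = 1100 → c = 1100101, weight = 4.
  m = 0010 → c = 1100001, weight = 3.
  m = 1010 → c = 0110000, weight = 2.
  m = 0110 → c = 1010101, weight = 4.
  m = 1110 → c = 0000100, weight = 1.
  m = 0001 → c = 1000101, weight = 3.
  m = 1001 → c = 0010100, weight = 2.
  m = 0101 → c = 1110001, weight = 4.
  m = 1101 → c = 0100000, weight = 1.
  m = 0011 → c = 0100100, weight = 2.
  m = 1011 → c = 1110101, weight = 5.
  m = 0111 → c = 0010000, weight = 1.
  m = 1111 → c = 1000001, weight = 2.
Tally weights:
  weight 0: 1 codewords.
  weight 1: 3 codewords.
  weight 2: 4 codewords.
  weight 3: 4 codewords.
  weight 4: 3 codewords.
  weight 5: 1 codewords.
Minimum distance d = smallest w > 0 with A_w > 0 = 1.
Sanity: Σ A_w = 16 = 2^4 = 16 ✓.


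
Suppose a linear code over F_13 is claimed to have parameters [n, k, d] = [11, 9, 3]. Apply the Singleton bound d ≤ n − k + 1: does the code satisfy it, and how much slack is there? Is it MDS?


Singleton RHS = n − k + 1 = 3, slack = 0, bound satisfied, MDS.

Singleton bound: d ≤ n − k + 1.
Here n = 11, k = 9, so n − k + 1 = 3.
Given d = 3, check d ≤ 3: YES.
Slack = (n − k + 1) − d = 0.
The code is MDS (slack = 0).
Description: the claimed parameters are [11, 9, 3]_13; such a code would be MDS (meets Singleton bound).


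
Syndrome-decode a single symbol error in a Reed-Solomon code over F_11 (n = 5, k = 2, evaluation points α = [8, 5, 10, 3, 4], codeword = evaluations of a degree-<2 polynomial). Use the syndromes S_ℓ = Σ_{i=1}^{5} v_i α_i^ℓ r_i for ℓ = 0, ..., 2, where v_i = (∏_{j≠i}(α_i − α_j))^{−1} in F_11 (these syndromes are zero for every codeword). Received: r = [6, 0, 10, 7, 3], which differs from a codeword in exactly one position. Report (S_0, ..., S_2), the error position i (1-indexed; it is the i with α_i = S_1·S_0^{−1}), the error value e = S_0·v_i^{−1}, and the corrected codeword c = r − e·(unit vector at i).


S = (3, 1, 4), error at position 5, error magnitude e = 5, c = [6, 0, 10, 7, 9].

Step 1: column multipliers v_i = (∏_{j≠i}(α_i − α_j))^{−1} mod 11.
  i = 1 (α = 8): (8−5)(8−10)(8−3)(8−4) = 3·(−2)·5·4 = −120 ≡ 1, so v_1 = 1^{−1} = 1 (mod 11).
  i = 2 (α = 5): (5−8)(5−10)(5−3)(5−4) = (−3)·(−5)·2·1 = 30 ≡ 8, so v_2 = 8^{−1} = 7 (mod 11).
  i = 3 (α = 10): (10−8)(10−5)(10−3)(10−4) = 2·5·7·6 = 420 ≡ 2, so v_3 = 2^{−1} = 6 (mod 11).
  i = 4 (α = 3): (3−8)(3−5)(3−10)(3−4) = (−5)·(−2)·(−7)·(−1) = 70 ≡ 4, so v_4 = 4^{−1} = 3 (mod 11).
  i = 5 (α = 4): (4−8)(4−5)(4−10)(4−3) = (−4)·(−1)·(−6)·1 = −24 ≡ 9, so v_5 = 9^{−1} = 5 (mod 11).
  v = [1, 7, 6, 3, 5].
Step 2: syndromes of r = [6, 0, 10, 7, 3] (all sums mod 11).
  S_0 = Σ v_i r_i = 1·6 + 7·0 + 6·10 + 3·7 + 5·3 = 102 ≡ 3.
  S_1 = Σ v_i α_i r_i = 1·8·6 + 7·5·0 + 6·10·10 + 3·3·7 + 5·4·3 = 771 ≡ 1.
  α_i^2 mod 11 = [9, 3, 1, 9, 5].
  S_2 = Σ v_i α_i^2 r_i = 1·9·6 + 7·3·0 + 6·1·10 + 3·9·7 + 5·5·3 = 378 ≡ 4.
  S = (3, 1, 4) ≠ 0, so r is not a codeword (an error is present).
Step 3: locate the error. For a single error e at position i, S_ℓ = v_i·e·α_i^ℓ, so α_err = S_1/S_0.
  S_0^{−1} = 3^{−1} = 4 (mod 11), so α_err = 1·4 = 4 ≡ 4 = α_5. Error position i = 5.
  Consistency check: S_2/S_1 = 4·1 = 4 ≡ 4 = α_err ✓ (single-error assumption holds).
Step 4: error magnitude e = S_0/v_5 = S_0·∏_{j≠5}(α_5 − α_j) = 3·9 = 27 ≡ 5 (mod 11).
Step 5: correct position 5: c_5 = r_5 − e = 3 − 5 ≡ 9 (mod 11). Hence c = [6, 0, 10, 7, 9].
  Check: interpolating c through the α_i gives m(x) = 1 + 2·x (degree < 2) with m(α_i) = c_i for every i, so c is indeed a codeword.


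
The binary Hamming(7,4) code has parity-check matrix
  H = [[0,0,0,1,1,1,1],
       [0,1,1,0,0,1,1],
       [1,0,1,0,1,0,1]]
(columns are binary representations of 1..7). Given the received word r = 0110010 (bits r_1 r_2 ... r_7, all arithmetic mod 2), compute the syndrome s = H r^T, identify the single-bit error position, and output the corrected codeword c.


s = (1, 1, 1)^T, error position = 7, corrected codeword c = 0110011

Compute s = H r^T mod 2 one row at a time:
  s_1 = 0 + 0 + 1 + 0 = 1 ≡ 1 (mod 2).
  s_2 = 1 + 1 + 1 + 0 = 3 ≡ 1 (mod 2).
  s_3 = 0 + 1 + 0 + 0 = 1 ≡ 1 (mod 2).
s = (1, 1, 1)^T — this equals column 7 of H (binary 111), so error is at position 7.
Correct: flip bit 7 of r = 0110010 to get c = 0110011.


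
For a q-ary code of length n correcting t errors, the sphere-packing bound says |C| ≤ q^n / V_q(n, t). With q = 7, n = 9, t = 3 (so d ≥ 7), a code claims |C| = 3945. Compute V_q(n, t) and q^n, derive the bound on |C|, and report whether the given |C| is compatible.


V_q(n, t) = 19495, q^n = 40353607, Hamming bound = 2069, |C| = 3945 > bound (violated).

Step 1: Compute V_q(n, t) = Σ_{j=0}^3 C(n, j) (q−1)^j.
  j = 0: C(9,0)·(6)^0 = 1·1 = 1.
  j = 1: C(9,1)·(6)^1 = 9·6 = 54.
  j = 2: C(9,2)·(6)^2 = 36·36 = 1296.
  j = 3: C(9,3)·(6)^3 = 84·216 = 18144.
  V_q(n, t) = 1 + 54 + 1296 + 18144 = 19495.
Step 2: q^n = 7^9 = 40353607.
Step 3: Hamming bound ⌊q^n / V_q(n,t)⌋ = ⌊40353607/19495⌋ = 2069.
Step 4: Compare |C| = 3945 to 2069: violated.
The claimed |C| lies above the Hamming bound, so no 7-ary code of length 9 with d ≥ 7 can have 3945 codewords.


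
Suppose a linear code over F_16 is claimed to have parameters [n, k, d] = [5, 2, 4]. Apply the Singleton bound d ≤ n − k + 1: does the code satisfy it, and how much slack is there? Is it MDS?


Singleton RHS = n − k + 1 = 4, slack = 0, bound satisfied, MDS.

Singleton bound: d ≤ n − k + 1.
Here n = 5, k = 2, so n − k + 1 = 4.
Given d = 4, check d ≤ 4: YES.
Slack = (n − k + 1) − d = 0.
The code is MDS (slack = 0).
Description: the claimed parameters are [5, 2, 4]_16; such a code would be MDS (meets Singleton bound).


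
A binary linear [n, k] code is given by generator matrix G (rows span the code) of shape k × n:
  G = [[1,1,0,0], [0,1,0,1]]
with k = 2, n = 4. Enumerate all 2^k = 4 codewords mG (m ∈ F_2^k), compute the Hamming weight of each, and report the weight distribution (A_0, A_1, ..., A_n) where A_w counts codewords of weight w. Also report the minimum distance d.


Weight distribution: A_0 = 1, A_2 = 3. Minimum distance d = 2.

Enumerate all 2^2 = 4 messages m ∈ F_2^2.
For each, compute codeword c = mG in F_2^4, then tally its weight.
  m = 00 → c = 0000, weight = 0.
  m = 10 → c = 1100, weight = 2.
  m = 01 → c = 0101, weight = 2.
  m = 11 → c = 1001, weight = 2.
Tally weights:
  weight 0: 1 codewords.
  weight 2: 3 codewords.
Minimum distance d = smallest w > 0 with A_w > 0 = 2.
Sanity: Σ A_w = 4 = 2^2 = 4 ✓.


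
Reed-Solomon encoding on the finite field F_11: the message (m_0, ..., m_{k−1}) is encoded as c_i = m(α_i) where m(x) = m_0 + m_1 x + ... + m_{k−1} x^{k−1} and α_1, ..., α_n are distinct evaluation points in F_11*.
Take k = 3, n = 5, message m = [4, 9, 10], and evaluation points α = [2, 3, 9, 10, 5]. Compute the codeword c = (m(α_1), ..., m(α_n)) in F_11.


c = [7, 0, 4, 5, 2]

Message polynomial: m(x) = 4 + 9·x + 10·x^2 (mod 11).
For each evaluation point α_i, compute m(α_i) mod 11:
  α_1 = 2: Horner steps 10 → 7 → 7, so m(2) = 7.
  α_2 = 3: Horner steps 10 → 6 → 0, so m(3) = 0.
  α_3 = 9: Horner steps 10 → 0 → 4, so m(9) = 4.
  α_4 = 10: Horner steps 10 → 10 → 5, so m(10) = 5.
  α_5 = 5: Horner steps 10 → 4 → 2, so m(5) = 2.
Codeword c = [7, 0, 4, 5, 2] ∈ F_11^5.


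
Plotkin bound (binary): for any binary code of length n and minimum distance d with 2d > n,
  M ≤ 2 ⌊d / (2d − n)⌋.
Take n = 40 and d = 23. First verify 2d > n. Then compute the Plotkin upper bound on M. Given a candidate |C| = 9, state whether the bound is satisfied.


Plotkin bound M ≤ 6; given |C| = 9 > bound (violated).

Check applicability: 2d = 46, n = 40.
2d − n = 6 > 0, so Plotkin applies.
Compute d/(2d−n) = 23/6 ≈ 3.8333.
⌊d/(2d−n)⌋ = 3.
Plotkin bound: M ≤ 2·3 = 6.
Given |C| = 9, check: VIOLATED.
This |C| is above the Plotkin bound, so no binary code with n = 40, d = 23 and 9 codewords exists.


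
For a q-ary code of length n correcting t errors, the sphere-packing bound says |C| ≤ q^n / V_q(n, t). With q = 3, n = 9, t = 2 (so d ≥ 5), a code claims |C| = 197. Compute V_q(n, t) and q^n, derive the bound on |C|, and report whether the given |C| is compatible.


V_q(n, t) = 163, q^n = 19683, Hamming bound = 120, |C| = 197 > bound (violated).

Step 1: Compute V_q(n, t) = Σ_{j=0}^2 C(n, j) (q−1)^j.
  j = 0: C(9,0)·(2)^0 = 1·1 = 1.
  j = 1: C(9,1)·(2)^1 = 9·2 = 18.
  j = 2: C(9,2)·(2)^2 = 36·4 = 144.
  V_q(n, t) = 1 + 18 + 144 = 163.
Step 2: q^n = 3^9 = 19683.
Step 3: Hamming bound ⌊q^n / V_q(n,t)⌋ = ⌊19683/163⌋ = 120.
Step 4: Compare |C| = 197 to 120: violated.
The claimed |C| lies above the Hamming bound, so no 3-ary code of length 9 with d ≥ 5 can have 197 codewords.


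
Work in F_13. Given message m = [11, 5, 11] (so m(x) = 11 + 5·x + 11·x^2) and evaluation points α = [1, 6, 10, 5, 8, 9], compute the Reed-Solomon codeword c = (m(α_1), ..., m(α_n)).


c = [1, 8, 4, 12, 1, 11]

Message polynomial: m(x) = 11 + 5·x + 11·x^2 (mod 13).
For each evaluation point α_i, compute m(α_i) mod 13:
  α_1 = 1: Horner steps 11 → 3 → 1, so m(1) = 1.
  α_2 = 6: Horner steps 11 → 6 → 8, so m(6) = 8.
  α_3 = 10: Horner steps 11 → 11 → 4, so m(10) = 4.
  α_4 = 5: Horner steps 11 → 8 → 12, so m(5) = 12.
  α_5 = 8: Horner steps 11 → 2 → 1, so m(8) = 1.
  α_6 = 9: Horner steps 11 → 0 → 11, so m(9) = 11.
Codeword c = [1, 8, 4, 12, 1, 11] ∈ F_13^6.


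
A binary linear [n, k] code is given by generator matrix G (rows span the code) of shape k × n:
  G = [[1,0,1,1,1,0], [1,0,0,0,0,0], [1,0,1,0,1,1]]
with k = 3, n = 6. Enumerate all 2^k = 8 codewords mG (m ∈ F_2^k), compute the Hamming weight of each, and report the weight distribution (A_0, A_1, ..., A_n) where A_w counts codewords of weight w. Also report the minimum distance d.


Weight distribution: A_0 = 1, A_1 = 1, A_2 = 1, A_3 = 3, A_4 = 2. Minimum distance d = 1.

Enumerate all 2^3 = 8 messages m ∈ F_2^3.
For each, compute codeword c = mG in F_2^6, then tally its weight.
  m = 000 → c = 000000, weight = 0.
  m = 100 → c = 101110, weight = 4.
  m = 010 → c = 100000, weight = 1.
  m = 110 → c = 001110, weight = 3.
  m = 001 → c = 101011, weight = 4.
  m = 101 → c = 000101, weight = 2.
  m = 011 → c = 001011, weight = 3.
  m = 111 → c = 100101, weight = 3.
Tally weights:
  weight 0: 1 codewords.
  weight 1: 1 codewords.
  weight 2: 1 codewords.
  weight 3: 3 codewords.
  weight 4: 2 codewords.
Minimum distance d = smallest w > 0 with A_w > 0 = 1.
Sanity: Σ A_w = 8 = 2^3 = 8 ✓.


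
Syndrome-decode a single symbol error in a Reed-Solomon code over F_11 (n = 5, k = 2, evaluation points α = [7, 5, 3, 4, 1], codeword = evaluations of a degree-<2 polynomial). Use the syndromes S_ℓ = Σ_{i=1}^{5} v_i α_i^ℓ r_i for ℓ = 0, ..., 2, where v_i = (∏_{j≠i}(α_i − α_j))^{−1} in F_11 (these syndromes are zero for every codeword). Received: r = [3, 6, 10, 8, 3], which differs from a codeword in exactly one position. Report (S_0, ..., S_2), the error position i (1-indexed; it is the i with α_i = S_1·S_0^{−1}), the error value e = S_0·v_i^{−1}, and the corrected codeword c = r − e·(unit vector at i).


S = (1, 7, 5), error at position 1, error magnitude e = 1, c = [2, 6, 10, 8, 3].

Step 1: column multipliers v_i = (∏_{j≠i}(α_i − α_j))^{−1} mod 11.
  i = 1 (α = 7): (7−5)(7−3)(7−4)(7−1) = 2·4·3·6 = 144 ≡ 1, so v_1 = 1^{−1} = 1 (mod 11).
  i = 2 (α = 5): (5−7)(5−3)(5−4)(5−1) = (−2)·2·1·4 = −16 ≡ 6, so v_2 = 6^{−1} = 2 (mod 11).
  i = 3 (α = 3): (3−7)(3−5)(3−4)(3−1) = (−4)·(−2)·(−1)·2 = −16 ≡ 6, so v_3 = 6^{−1} = 2 (mod 11).
  i = 4 (α = 4): (4−7)(4−5)(4−3)(4−1) = (−3)·(−1)·1·3 = 9 ≡ 9, so v_4 = 9^{−1} = 5 (mod 11).
  i = 5 (α = 1): (1−7)(1−5)(1−3)(1−4) = (−6)·(−4)·(−2)·(−3) = 144 ≡ 1, so v_5 = 1^{−1} = 1 (mod 11).
  v = [1, 2, 2, 5, 1].
Step 2: syndromes of r = [3, 6, 10, 8, 3] (all sums mod 11).
  S_0 = Σ v_i r_i = 1·3 + 2·6 + 2·10 + 5·8 + 1·3 = 78 ≡ 1.
  S_1 = Σ v_i α_i r_i = 1·7·3 + 2·5·6 + 2·3·10 + 5·4·8 + 1·1·3 = 304 ≡ 7.
  α_i^2 mod 11 = [5, 3, 9, 5, 1].
  S_2 = Σ v_i α_i^2 r_i = 1·5·3 + 2·3·6 + 2·9·10 + 5·5·8 + 1·1·3 = 434 ≡ 5.
  S = (1, 7, 5) ≠ 0, so r is not a codeword (an error is present).
Step 3: locate the error. For a single error e at position i, S_ℓ = v_i·e·α_i^ℓ, so α_err = S_1/S_0.
  S_0^{−1} = 1^{−1} = 1 (mod 11), so α_err = 7·1 = 7 ≡ 7 = α_1. Error position i = 1.
  Consistency check: S_2/S_1 = 5·8 = 40 ≡ 7 = α_err ✓ (single-error assumption holds).
Step 4: error magnitude e = S_0/v_1 = S_0·∏_{j≠1}(α_1 − α_j) = 1·1 = 1 ≡ 1 (mod 11).
Step 5: correct position 1: c_1 = r_1 − e = 3 − 1 ≡ 2 (mod 11). Hence c = [2, 6, 10, 8, 3].
  Check: interpolating c through the α_i gives m(x) = 5 + 9·x (degree < 2) with m(α_i) = c_i for every i, so c is indeed a codeword.


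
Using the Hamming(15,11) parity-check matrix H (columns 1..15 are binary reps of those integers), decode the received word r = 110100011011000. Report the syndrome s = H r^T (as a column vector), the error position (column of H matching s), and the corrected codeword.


s = (0, 0, 0, 1)^T, error position = 1, corrected codeword c = 010100011011000

Compute s = H r^T mod 2 one row at a time:
  s_1 = 1 + 1 + 0 + 1 + 1 + 0 + 0 + 0 = 4 ≡ 0 (mod 2).
  s_2 = 1 + 0 + 0 + 0 + 1 + 0 + 0 + 0 = 2 ≡ 0 (mod 2).
  s_3 = 1 + 0 + 0 + 0 + 0 + 1 + 0 + 0 = 2 ≡ 0 (mod 2).
  s_4 = 1 + 0 + 0 + 0 + 1 + 1 + 0 + 0 = 3 ≡ 1 (mod 2).
s = (0, 0, 0, 1)^T — this equals column 1 of H (binary 0001), so error is at position 1.
Correct: flip bit 1 of r = 110100011011000 to get c = 010100011011000.


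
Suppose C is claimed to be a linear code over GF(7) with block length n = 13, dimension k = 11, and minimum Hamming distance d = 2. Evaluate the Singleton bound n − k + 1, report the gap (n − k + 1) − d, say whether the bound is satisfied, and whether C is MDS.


Singleton RHS = n − k + 1 = 3, slack = 1, bound satisfied, not MDS.

Singleton bound: d ≤ n − k + 1.
Here n = 13, k = 11, so n − k + 1 = 3.
Given d = 2, check d ≤ 3: YES.
Slack = (n − k + 1) − d = 1.
The code is NOT MDS (slack = 1 > 0).
Description: the claimed parameters are [13, 11, 2]_7; such a code would be non-MDS.


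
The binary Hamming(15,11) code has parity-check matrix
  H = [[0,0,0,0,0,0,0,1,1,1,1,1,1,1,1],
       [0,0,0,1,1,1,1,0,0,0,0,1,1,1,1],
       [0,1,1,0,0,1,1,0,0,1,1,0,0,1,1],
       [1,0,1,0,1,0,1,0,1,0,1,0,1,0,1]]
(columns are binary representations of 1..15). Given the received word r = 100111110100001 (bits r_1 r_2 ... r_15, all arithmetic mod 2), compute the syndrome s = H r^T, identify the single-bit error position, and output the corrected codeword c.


s = (1, 1, 0, 0)^T, error position = 12, corrected codeword c = 100111110101001

Compute s = H r^T mod 2 one row at a time:
  s_1 = 1 + 0 + 1 + 0 + 0 + 0 + 0 + 1 = 3 ≡ 1 (mod 2).
  s_2 = 1 + 1 + 1 + 1 + 0 + 0 + 0 + 1 = 5 ≡ 1 (mod 2).
  s_3 = 0 + 0 + 1 + 1 + 1 + 0 + 0 + 1 = 4 ≡ 0 (mod 2).
  s_4 = 1 + 0 + 1 + 1 + 0 + 0 + 0 + 1 = 4 ≡ 0 (mod 2).
s = (1, 1, 0, 0)^T — this equals column 12 of H (binary 1100), so error is at position 12.
Correct: flip bit 12 of r = 100111110100001 to get c = 100111110101001.


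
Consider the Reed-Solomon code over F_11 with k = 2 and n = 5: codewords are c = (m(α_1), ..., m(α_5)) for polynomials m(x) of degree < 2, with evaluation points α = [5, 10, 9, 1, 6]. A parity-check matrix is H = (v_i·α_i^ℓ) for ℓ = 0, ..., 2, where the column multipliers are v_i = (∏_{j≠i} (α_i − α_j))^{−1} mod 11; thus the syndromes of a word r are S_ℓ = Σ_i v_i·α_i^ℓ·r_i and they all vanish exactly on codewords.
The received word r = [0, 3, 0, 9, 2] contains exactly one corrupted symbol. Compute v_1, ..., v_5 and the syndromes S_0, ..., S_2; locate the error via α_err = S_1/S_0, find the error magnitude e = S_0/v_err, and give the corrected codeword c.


S = (7, 2, 10), error at position 1, error magnitude e = 1, c = [10, 3, 0, 9, 2].

Step 1: column multipliers v_i = (∏_{j≠i}(α_i − α_j))^{−1} mod 11.
  i = 1 (α = 5): (5−10)(5−9)(5−1)(5−6) = (−5)·(−4)·4·(−1) = −80 ≡ 8, so v_1 = 8^{−1} = 7 (mod 11).
  i = 2 (α = 10): (10−5)(10−9)(10−1)(10−6) = 5·1·9·4 = 180 ≡ 4, so v_2 = 4^{−1} = 3 (mod 11).
  i = 3 (α = 9): (9−5)(9−10)(9−1)(9−6) = 4·(−1)·8·3 = −96 ≡ 3, so v_3 = 3^{−1} = 4 (mod 11).
  i = 4 (α = 1): (1−5)(1−10)(1−9)(1−6) = (−4)·(−9)·(−8)·(−5) = 1440 ≡ 10, so v_4 = 10^{−1} = 10 (mod 11).
  i = 5 (α = 6): (6−5)(6−10)(6−9)(6−1) = 1·(−4)·(−3)·5 = 60 ≡ 5, so v_5 = 5^{−1} = 9 (mod 11).
  v = [7, 3, 4, 10, 9].
Step 2: syndromes of r = [0, 3, 0, 9, 2] (all sums mod 11).
  S_0 = Σ v_i r_i = 7·0 + 3·3 + 4·0 + 10·9 + 9·2 = 117 ≡ 7.
  S_1 = Σ v_i α_i r_i = 7·5·0 + 3·10·3 + 4·9·0 + 10·1·9 + 9·6·2 = 288 ≡ 2.
  α_i^2 mod 11 = [3, 1, 4, 1, 3].
  S_2 = Σ v_i α_i^2 r_i = 7·3·0 + 3·1·3 + 4·4·0 + 10·1·9 + 9·3·2 = 153 ≡ 10.
  S = (7, 2, 10) ≠ 0, so r is not a codeword (an error is present).
Step 3: locate the error. For a single error e at position i, S_ℓ = v_i·e·α_i^ℓ, so α_err = S_1/S_0.
  S_0^{−1} = 7^{−1} = 8 (mod 11), so α_err = 2·8 = 16 ≡ 5 = α_1. Error position i = 1.
  Consistency check: S_2/S_1 = 10·6 = 60 ≡ 5 = α_err ✓ (single-error assumption holds).
Step 4: error magnitude e = S_0/v_1 = S_0·∏_{j≠1}(α_1 − α_j) = 7·8 = 56 ≡ 1 (mod 11).
Step 5: correct position 1: c_1 = r_1 − e = 0 − 1 ≡ 10 (mod 11). Hence c = [10, 3, 0, 9, 2].
  Check: interpolating c through the α_i gives m(x) = 6 + 3·x (degree < 2) with m(α_i) = c_i for every i, so c is indeed a codeword.


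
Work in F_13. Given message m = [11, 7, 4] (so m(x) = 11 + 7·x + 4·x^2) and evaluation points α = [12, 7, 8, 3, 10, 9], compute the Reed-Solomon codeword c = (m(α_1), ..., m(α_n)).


c = [8, 9, 11, 3, 0, 8]

Message polynomial: m(x) = 11 + 7·x + 4·x^2 (mod 13).
For each evaluation point α_i, compute m(α_i) mod 13:
  α_1 = 12: Horner steps 4 → 3 → 8, so m(12) = 8.
  α_2 = 7: Horner steps 4 → 9 → 9, so m(7) = 9.
  α_3 = 8: Horner steps 4 → 0 → 11, so m(8) = 11.
  α_4 = 3: Horner steps 4 → 6 → 3, so m(3) = 3.
  α_5 = 10: Horner steps 4 → 8 → 0, so m(10) = 0.
  α_6 = 9: Horner steps 4 → 4 → 8, so m(9) = 8.
Codeword c = [8, 9, 11, 3, 0, 8] ∈ F_13^6.


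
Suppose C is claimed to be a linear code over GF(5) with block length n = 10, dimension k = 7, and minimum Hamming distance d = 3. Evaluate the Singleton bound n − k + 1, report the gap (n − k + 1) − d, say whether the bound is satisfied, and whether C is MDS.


Singleton RHS = n − k + 1 = 4, slack = 1, bound satisfied, not MDS.

Singleton bound: d ≤ n − k + 1.
Here n = 10, k = 7, so n − k + 1 = 4.
Given d = 3, check d ≤ 4: YES.
Slack = (n − k + 1) − d = 1.
The code is NOT MDS (slack = 1 > 0).
Description: the claimed parameters are [10, 7, 3]_5; such a code would be non-MDS.


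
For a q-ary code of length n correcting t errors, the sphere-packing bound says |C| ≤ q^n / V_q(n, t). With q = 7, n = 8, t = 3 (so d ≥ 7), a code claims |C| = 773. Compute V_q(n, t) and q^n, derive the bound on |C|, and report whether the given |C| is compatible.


V_q(n, t) = 13153, q^n = 5764801, Hamming bound = 438, |C| = 773 > bound (violated).

Step 1: Compute V_q(n, t) = Σ_{j=0}^3 C(n, j) (q−1)^j.
  j = 0: C(8,0)·(6)^0 = 1·1 = 1.
  j = 1: C(8,1)·(6)^1 = 8·6 = 48.
  j = 2: C(8,2)·(6)^2 = 28·36 = 1008.
  j = 3: C(8,3)·(6)^3 = 56·216 = 12096.
  V_q(n, t) = 1 + 48 + 1008 + 12096 = 13153.
Step 2: q^n = 7^8 = 5764801.
Step 3: Hamming bound ⌊q^n / V_q(n,t)⌋ = ⌊5764801/13153⌋ = 438.
Step 4: Compare |C| = 773 to 438: violated.
The claimed |C| lies above the Hamming bound, so no 7-ary code of length 8 with d ≥ 7 can have 773 codewords.


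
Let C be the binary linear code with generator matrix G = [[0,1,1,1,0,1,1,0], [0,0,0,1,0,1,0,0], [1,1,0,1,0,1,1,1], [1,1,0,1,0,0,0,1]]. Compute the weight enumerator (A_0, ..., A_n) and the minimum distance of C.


Weight distribution: A_0 = 1, A_2 = 3, A_3 = 4, A_4 = 3, A_5 = 4, A_6 = 1. Minimum distance d = 2.

Enumerate all 2^4 = 16 messages m ∈ F_2^4.
For each, compute codeword c = mG in F_2^8, then tally its weight.
  m = 0000 → c = 00000000, weight = 0.
  m = 1000 → c = 01110110, weight = 5.
  m = 0100 → c = 00010100, weight = 2.
  m = 1100 → c = 01100010, weight = 3.
  m = 0010 → c = 11010111, weight = 6.
  m = 1010 → c = 10100001, weight = 3.
  m = 0110 → c = 11000011, weight = 4.
  m = 1110 → c = 10110101, weight = 5.
  m = 0001 → c = 11010001, weight = 4.
  m = 1001 → c = 10100111, weight = 5.
  m = 0101 → c = 11000101, weight = 4.
  m = 1101 → c = 10110011, weight = 5.
  m = 0011 → c = 00000110, weight = 2.
  m = 1011 → c = 01110000, weight = 3.
  m = 0111 → c = 00010010, weight = 2.
  m = 1111 → c = 01100100, weight = 3.
Tally weights:
  weight 0: 1 codewords.
  weight 2: 3 codewords.
  weight 3: 4 codewords.
  weight 4: 3 codewords.
  weight 5: 4 codewords.
  weight 6: 1 codewords.
Minimum distance d = smallest w > 0 with A_w > 0 = 2.
Sanity: Σ A_w = 16 = 2^4 = 16 ✓.


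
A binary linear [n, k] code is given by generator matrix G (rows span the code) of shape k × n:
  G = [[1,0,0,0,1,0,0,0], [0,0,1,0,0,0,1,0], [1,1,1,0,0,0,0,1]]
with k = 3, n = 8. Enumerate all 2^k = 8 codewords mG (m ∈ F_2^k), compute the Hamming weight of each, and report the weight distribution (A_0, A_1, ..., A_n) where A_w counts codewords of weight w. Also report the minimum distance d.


Weight distribution: A_0 = 1, A_2 = 2, A_4 = 5. Minimum distance d = 2.

Enumerate all 2^3 = 8 messages m ∈ F_2^3.
For each, compute codeword c = mG in F_2^8, then tally its weight.
  m = 000 → c = 00000000, weight = 0.
  m = 100 → c = 10001000, weight = 2.
  m = 010 → c = 00100010, weight = 2.
  m = 110 → c = 10101010, weight = 4.
  m = 001 → c = 11100001, weight = 4.
  m = 101 → c = 01101001, weight = 4.
  m = 011 → c = 11000011, weight = 4.
  m = 111 → c = 01001011, weight = 4.
Tally weights:
  weight 0: 1 codewords.
  weight 2: 2 codewords.
  weight 4: 5 codewords.
Minimum distance d = smallest w > 0 with A_w > 0 = 2.
Sanity: Σ A_w = 8 = 2^3 = 8 ✓.


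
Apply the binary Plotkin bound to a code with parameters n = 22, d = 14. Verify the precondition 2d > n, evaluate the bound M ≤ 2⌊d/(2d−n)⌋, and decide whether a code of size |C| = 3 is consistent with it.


Plotkin bound M ≤ 4; given |C| = 3 ≤ bound (satisfied).

Check applicability: 2d = 28, n = 22.
2d − n = 6 > 0, so Plotkin applies.
Compute d/(2d−n) = 14/6 ≈ 2.3333.
⌊d/(2d−n)⌋ = 2.
Plotkin bound: M ≤ 2·2 = 4.
Given |C| = 3, check: satisfied.
This |C| is below the Plotkin bound.


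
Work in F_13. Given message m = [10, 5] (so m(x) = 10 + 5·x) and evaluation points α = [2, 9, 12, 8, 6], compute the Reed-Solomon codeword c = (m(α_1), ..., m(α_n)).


c = [7, 3, 5, 11, 1]

Message polynomial: m(x) = 10 + 5·x (mod 13).
For each evaluation point α_i, compute m(α_i) mod 13:
  α_1 = 2: Horner steps 5 → 7, so m(2) = 7.
  α_2 = 9: Horner steps 5 → 3, so m(9) = 3.
  α_3 = 12: Horner steps 5 → 5, so m(12) = 5.
  α_4 = 8: Horner steps 5 → 11, so m(8) = 11.
  α_5 = 6: Horner steps 5 → 1, so m(6) = 1.
Codeword c = [7, 3, 5, 11, 1] ∈ F_13^5.


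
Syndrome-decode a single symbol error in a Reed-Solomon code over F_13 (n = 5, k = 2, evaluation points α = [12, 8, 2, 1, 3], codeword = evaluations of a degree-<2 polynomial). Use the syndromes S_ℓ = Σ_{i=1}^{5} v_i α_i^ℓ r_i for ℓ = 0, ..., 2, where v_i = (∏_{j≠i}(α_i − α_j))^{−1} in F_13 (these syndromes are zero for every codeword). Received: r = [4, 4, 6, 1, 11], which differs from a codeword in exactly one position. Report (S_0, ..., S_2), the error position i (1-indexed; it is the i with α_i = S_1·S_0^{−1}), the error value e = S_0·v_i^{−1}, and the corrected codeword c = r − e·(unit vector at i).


S = (4, 6, 9), error at position 2, error magnitude e = 7, c = [4, 10, 6, 1, 11].

Step 1: column multipliers v_i = (∏_{j≠i}(α_i − α_j))^{−1} mod 13.
  i = 1 (α = 12): (12−8)(12−2)(12−1)(12−3) = 4·10·11·9 = 3960 ≡ 8, so v_1 = 8^{−1} = 5 (mod 13).
  i = 2 (α = 8): (8−12)(8−2)(8−1)(8−3) = (−4)·6·7·5 = −840 ≡ 5, so v_2 = 5^{−1} = 8 (mod 13).
  i = 3 (α = 2): (2−12)(2−8)(2−1)(2−3) = (−10)·(−6)·1·(−1) = −60 ≡ 5, so v_3 = 5^{−1} = 8 (mod 13).
  i = 4 (α = 1): (1−12)(1−8)(1−2)(1−3) = (−11)·(−7)·(−1)·(−2) = 154 ≡ 11, so v_4 = 11^{−1} = 6 (mod 13).
  i = 5 (α = 3): (3−12)(3−8)(3−2)(3−1) = (−9)·(−5)·1·2 = 90 ≡ 12, so v_5 = 12^{−1} = 12 (mod 13).
  v = [5, 8, 8, 6, 12].
Step 2: syndromes of r = [4, 4, 6, 1, 11] (all sums mod 13).
  S_0 = Σ v_i r_i = 5·4 + 8·4 + 8·6 + 6·1 + 12·11 = 238 ≡ 4.
  S_1 = Σ v_i α_i r_i = 5·12·4 + 8·8·4 + 8·2·6 + 6·1·1 + 12·3·11 = 994 ≡ 6.
  α_i^2 mod 13 = [1, 12, 4, 1, 9].
  S_2 = Σ v_i α_i^2 r_i = 5·1·4 + 8·12·4 + 8·4·6 + 6·1·1 + 12·9·11 = 1790 ≡ 9.
  S = (4, 6, 9) ≠ 0, so r is not a codeword (an error is present).
Step 3: locate the error. For a single error e at position i, S_ℓ = v_i·e·α_i^ℓ, so α_err = S_1/S_0.
  S_0^{−1} = 4^{−1} = 10 (mod 13), so α_err = 6·10 = 60 ≡ 8 = α_2. Error position i = 2.
  Consistency check: S_2/S_1 = 9·11 = 99 ≡ 8 = α_err ✓ (single-error assumption holds).
Step 4: error magnitude e = S_0/v_2 = S_0·∏_{j≠2}(α_2 − α_j) = 4·5 = 20 ≡ 7 (mod 13).
Step 5: correct position 2: c_2 = r_2 − e = 4 − 7 ≡ 10 (mod 13). Hence c = [4, 10, 6, 1, 11].
  Check: interpolating c through the α_i gives m(x) = 9 + 5·x (degree < 2) with m(α_i) = c_i for every i, so c is indeed a codeword.


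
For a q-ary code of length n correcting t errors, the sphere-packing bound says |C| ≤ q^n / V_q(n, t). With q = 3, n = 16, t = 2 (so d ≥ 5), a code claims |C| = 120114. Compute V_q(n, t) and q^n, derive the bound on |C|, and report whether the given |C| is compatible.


V_q(n, t) = 513, q^n = 43046721, Hamming bound = 83911, |C| = 120114 > bound (violated).

Step 1: Compute V_q(n, t) = Σ_{j=0}^2 C(n, j) (q−1)^j.
  j = 0: C(16,0)·(2)^0 = 1·1 = 1.
  j = 1: C(16,1)·(2)^1 = 16·2 = 32.
  j = 2: C(16,2)·(2)^2 = 120·4 = 480.
  V_q(n, t) = 1 + 32 + 480 = 513.
Step 2: q^n = 3^16 = 43046721.
Step 3: Hamming bound ⌊q^n / V_q(n,t)⌋ = ⌊43046721/513⌋ = 83911.
Step 4: Compare |C| = 120114 to 83911: violated.
The claimed |C| lies above the Hamming bound, so no 3-ary code of length 16 with d ≥ 5 can have 120114 codewords.


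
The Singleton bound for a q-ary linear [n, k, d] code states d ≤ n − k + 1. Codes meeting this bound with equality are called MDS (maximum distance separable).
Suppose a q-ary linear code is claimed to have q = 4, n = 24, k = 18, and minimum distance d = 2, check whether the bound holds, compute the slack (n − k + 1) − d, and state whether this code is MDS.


Singleton RHS = n − k + 1 = 7, slack = 5, bound satisfied, not MDS.

Singleton bound: d ≤ n − k + 1.
Here n = 24, k = 18, so n − k + 1 = 7.
Given d = 2, check d ≤ 7: YES.
Slack = (n − k + 1) − d = 5.
The code is NOT MDS (slack = 5 > 0).
Description: the claimed parameters are [24, 18, 2]_4; such a code would be non-MDS.


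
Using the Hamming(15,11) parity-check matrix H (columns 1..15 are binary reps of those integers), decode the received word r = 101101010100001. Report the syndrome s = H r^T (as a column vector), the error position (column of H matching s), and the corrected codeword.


s = (1, 1, 0, 1)^T, error position = 13, corrected codeword c = 101101010100101

Compute s = H r^T mod 2 one row at a time:
  s_1 = 1 + 0 + 1 + 0 + 0 + 0 + 0 + 1 = 3 ≡ 1 (mod 2).
  s_2 = 1 + 0 + 1 + 0 + 0 + 0 + 0 + 1 = 3 ≡ 1 (mod 2).
  s_3 = 0 + 1 + 1 + 0 + 1 + 0 + 0 + 1 = 4 ≡ 0 (mod 2).
  s_4 = 1 + 1 + 0 + 0 + 0 + 0 + 0 + 1 = 3 ≡ 1 (mod 2).
s = (1, 1, 0, 1)^T — this equals column 13 of H (binary 1101), so error is at position 13.
Correct: flip bit 13 of r = 101101010100001 to get c = 101101010100101.


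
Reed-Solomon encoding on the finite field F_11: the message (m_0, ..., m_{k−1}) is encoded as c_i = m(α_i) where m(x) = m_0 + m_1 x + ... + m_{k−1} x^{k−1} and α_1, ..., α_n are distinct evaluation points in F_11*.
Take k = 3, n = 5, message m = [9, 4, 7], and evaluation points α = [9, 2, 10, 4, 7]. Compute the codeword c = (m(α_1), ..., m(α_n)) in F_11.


c = [7, 1, 1, 5, 6]

Message polynomial: m(x) = 9 + 4·x + 7·x^2 (mod 11).
For each evaluation point α_i, compute m(α_i) mod 11:
  α_1 = 9: Horner steps 7 → 1 → 7, so m(9) = 7.
  α_2 = 2: Horner steps 7 → 7 → 1, so m(2) = 1.
  α_3 = 10: Horner steps 7 → 8 → 1, so m(10) = 1.
  α_4 = 4: Horner steps 7 → 10 → 5, so m(4) = 5.
  α_5 = 7: Horner steps 7 → 9 → 6, so m(7) = 6.
Codeword c = [7, 1, 1, 5, 6] ∈ F_11^5.


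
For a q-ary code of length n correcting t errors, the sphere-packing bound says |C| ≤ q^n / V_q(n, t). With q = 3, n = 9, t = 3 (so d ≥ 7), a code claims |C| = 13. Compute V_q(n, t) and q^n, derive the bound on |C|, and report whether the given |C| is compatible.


V_q(n, t) = 835, q^n = 19683, Hamming bound = 23, |C| = 13 ≤ bound (satisfied).

Step 1: Compute V_q(n, t) = Σ_{j=0}^3 C(n, j) (q−1)^j.
  j = 0: C(9,0)·(2)^0 = 1·1 = 1.
  j = 1: C(9,1)·(2)^1 = 9·2 = 18.
  j = 2: C(9,2)·(2)^2 = 36·4 = 144.
  j = 3: C(9,3)·(2)^3 = 84·8 = 672.
  V_q(n, t) = 1 + 18 + 144 + 672 = 835.
Step 2: q^n = 3^9 = 19683.
Step 3: Hamming bound ⌊q^n / V_q(n,t)⌋ = ⌊19683/835⌋ = 23.
Step 4: Compare |C| = 13 to 23: satisfied.
The claimed |C| lies below the Hamming bound.


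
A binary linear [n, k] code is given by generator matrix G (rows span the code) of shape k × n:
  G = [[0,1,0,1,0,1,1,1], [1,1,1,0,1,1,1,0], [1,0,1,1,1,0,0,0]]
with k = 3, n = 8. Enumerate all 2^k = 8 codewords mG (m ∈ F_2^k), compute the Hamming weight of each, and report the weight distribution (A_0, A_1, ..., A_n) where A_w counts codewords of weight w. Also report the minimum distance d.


Weight distribution: A_0 = 1, A_1 = 1, A_4 = 2, A_5 = 2, A_6 = 1, A_7 = 1. Minimum distance d = 1.

Enumerate all 2^3 = 8 messages m ∈ F_2^3.
For each, compute codeword c = mG in F_2^8, then tally its weight.
  m = 000 → c = 00000000, weight = 0.
  m = 100 → c = 01010111, weight = 5.
  m = 010 → c = 11101110, weight = 6.
  m = 110 → c = 10111001, weight = 5.
  m = 001 → c = 10111000, weight = 4.
  m = 101 → c = 11101111, weight = 7.
  m = 011 → c = 01010110, weight = 4.
  m = 111 → c = 00000001, weight = 1.
Tally weights:
  weight 0: 1 codewords.
  weight 1: 1 codewords.
  weight 4: 2 codewords.
  weight 5: 2 codewords.
  weight 6: 1 codewords.
  weight 7: 1 codewords.
Minimum distance d = smallest w > 0 with A_w > 0 = 1.
Sanity: Σ A_w = 8 = 2^3 = 8 ✓.


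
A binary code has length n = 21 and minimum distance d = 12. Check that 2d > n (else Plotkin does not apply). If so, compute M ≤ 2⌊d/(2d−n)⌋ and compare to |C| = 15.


Plotkin bound M ≤ 8; given |C| = 15 > bound (violated).

Check applicability: 2d = 24, n = 21.
2d − n = 3 > 0, so Plotkin applies.
Compute d/(2d−n) = 12/3 ≈ 4.0000.
⌊d/(2d−n)⌋ = 4.
Plotkin bound: M ≤ 2·4 = 8.
Given |C| = 15, check: VIOLATED.
This |C| is above the Plotkin bound, so no binary code with n = 21, d = 12 and 15 codewords exists.


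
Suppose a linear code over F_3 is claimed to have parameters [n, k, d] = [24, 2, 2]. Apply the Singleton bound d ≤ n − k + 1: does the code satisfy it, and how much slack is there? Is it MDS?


Singleton RHS = n − k + 1 = 23, slack = 21, bound satisfied, not MDS.

Singleton bound: d ≤ n − k + 1.
Here n = 24, k = 2, so n − k + 1 = 23.
Given d = 2, check d ≤ 23: YES.
Slack = (n − k + 1) − d = 21.
The code is NOT MDS (slack = 21 > 0).
Description: the claimed parameters are [24, 2, 2]_3; such a code would be non-MDS.


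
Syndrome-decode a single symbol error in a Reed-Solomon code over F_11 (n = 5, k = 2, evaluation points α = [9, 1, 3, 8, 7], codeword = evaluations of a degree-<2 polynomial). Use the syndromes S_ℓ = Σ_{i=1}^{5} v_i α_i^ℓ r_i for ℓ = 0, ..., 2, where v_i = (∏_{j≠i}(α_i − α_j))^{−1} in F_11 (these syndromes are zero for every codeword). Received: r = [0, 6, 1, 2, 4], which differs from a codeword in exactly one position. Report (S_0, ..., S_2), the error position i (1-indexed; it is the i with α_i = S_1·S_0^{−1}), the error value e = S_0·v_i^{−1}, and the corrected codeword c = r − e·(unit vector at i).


S = (1, 1, 1), error at position 2, error magnitude e = 1, c = [0, 5, 1, 2, 4].

Step 1: column multipliers v_i = (∏_{j≠i}(α_i − α_j))^{−1} mod 11.
  i = 1 (α = 9): (9−1)(9−3)(9−8)(9−7) = 8·6·1·2 = 96 ≡ 8, so v_1 = 8^{−1} = 7 (mod 11).
  i = 2 (α = 1): (1−9)(1−3)(1−8)(1−7) = (−8)·(−2)·(−7)·(−6) = 672 ≡ 1, so v_2 = 1^{−1} = 1 (mod 11).
  i = 3 (α = 3): (3−9)(3−1)(3−8)(3−7) = (−6)·2·(−5)·(−4) = −240 ≡ 2, so v_3 = 2^{−1} = 6 (mod 11).
  i = 4 (α = 8): (8−9)(8−1)(8−3)(8−7) = (−1)·7·5·1 = −35 ≡ 9, so v_4 = 9^{−1} = 5 (mod 11).
  i = 5 (α = 7): (7−9)(7−1)(7−3)(7−8) = (−2)·6·4·(−1) = 48 ≡ 4, so v_5 = 4^{−1} = 3 (mod 11).
  v = [7, 1, 6, 5, 3].
Step 2: syndromes of r = [0, 6, 1, 2, 4] (all sums mod 11).
  S_0 = Σ v_i r_i = 7·0 + 1·6 + 6·1 + 5·2 + 3·4 = 34 ≡ 1.
  S_1 = Σ v_i α_i r_i = 7·9·0 + 1·1·6 + 6·3·1 + 5·8·2 + 3·7·4 = 188 ≡ 1.
  α_i^2 mod 11 = [4, 1, 9, 9, 5].
  S_2 = Σ v_i α_i^2 r_i = 7·4·0 + 1·1·6 + 6·9·1 + 5·9·2 + 3·5·4 = 210 ≡ 1.
  S = (1, 1, 1) ≠ 0, so r is not a codeword (an error is present).
Step 3: locate the error. For a single error e at position i, S_ℓ = v_i·e·α_i^ℓ, so α_err = S_1/S_0.
  S_0^{−1} = 1^{−1} = 1 (mod 11), so α_err = 1·1 = 1 ≡ 1 = α_2. Error position i = 2.
  Consistency check: S_2/S_1 = 1·1 = 1 ≡ 1 = α_err ✓ (single-error assumption holds).
Step 4: error magnitude e = S_0/v_2 = S_0·∏_{j≠2}(α_2 − α_j) = 1·1 = 1 ≡ 1 (mod 11).
Step 5: correct position 2: c_2 = r_2 − e = 6 − 1 ≡ 5 (mod 11). Hence c = [0, 5, 1, 2, 4].
  Check: interpolating c through the α_i gives m(x) = 7 + 9·x (degree < 2) with m(α_i) = c_i for every i, so c is indeed a codeword.


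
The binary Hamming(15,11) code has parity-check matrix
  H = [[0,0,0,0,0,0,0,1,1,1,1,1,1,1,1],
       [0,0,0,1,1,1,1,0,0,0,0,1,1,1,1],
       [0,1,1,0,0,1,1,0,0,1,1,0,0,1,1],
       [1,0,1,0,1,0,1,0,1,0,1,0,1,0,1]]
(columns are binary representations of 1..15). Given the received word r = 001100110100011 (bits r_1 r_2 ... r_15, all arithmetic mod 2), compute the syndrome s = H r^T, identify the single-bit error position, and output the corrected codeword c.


s = (0, 0, 1, 1)^T, error position = 3, corrected codeword c = 000100110100011

Compute s = H r^T mod 2 one row at a time:
  s_1 = 1 + 0 + 1 + 0 + 0 + 0 + 1 + 1 = 4 ≡ 0 (mod 2).
  s_2 = 1 + 0 + 0 + 1 + 0 + 0 + 1 + 1 = 4 ≡ 0 (mod 2).
  s_3 = 0 + 1 + 0 + 1 + 1 + 0 + 1 + 1 = 5 ≡ 1 (mod 2).
  s_4 = 0 + 1 + 0 + 1 + 0 + 0 + 0 + 1 = 3 ≡ 1 (mod 2).
s = (0, 0, 1, 1)^T — this equals column 3 of H (binary 0011), so error is at position 3.
Correct: flip bit 3 of r = 001100110100011 to get c = 000100110100011.


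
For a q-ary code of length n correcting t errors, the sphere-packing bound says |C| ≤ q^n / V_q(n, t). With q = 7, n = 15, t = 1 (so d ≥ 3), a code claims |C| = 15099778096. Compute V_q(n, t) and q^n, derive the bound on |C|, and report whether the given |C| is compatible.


V_q(n, t) = 91, q^n = 4747561509943, Hamming bound = 52171005603, |C| = 15099778096 ≤ bound (satisfied).

Step 1: Compute V_q(n, t) = Σ_{j=0}^1 C(n, j) (q−1)^j.
  j = 0: C(15,0)·(6)^0 = 1·1 = 1.
  j = 1: C(15,1)·(6)^1 = 15·6 = 90.
  V_q(n, t) = 1 + 90 = 91.
Step 2: q^n = 7^15 = 4747561509943.
Step 3: Hamming bound ⌊q^n / V_q(n,t)⌋ = ⌊4747561509943/91⌋ = 52171005603.
Step 4: Compare |C| = 15099778096 to 52171005603: satisfied.
The claimed |C| lies below the Hamming bound.


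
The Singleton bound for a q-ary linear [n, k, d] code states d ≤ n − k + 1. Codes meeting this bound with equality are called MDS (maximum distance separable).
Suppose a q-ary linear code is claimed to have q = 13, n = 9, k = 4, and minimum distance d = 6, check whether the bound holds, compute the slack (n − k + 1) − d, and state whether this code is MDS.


Singleton RHS = n − k + 1 = 6, slack = 0, bound satisfied, MDS.

Singleton bound: d ≤ n − k + 1.
Here n = 9, k = 4, so n − k + 1 = 6.
Given d = 6, check d ≤ 6: YES.
Slack = (n − k + 1) − d = 0.
The code is MDS (slack = 0).
Description: the claimed parameters are [9, 4, 6]_13; such a code would be MDS (meets Singleton bound).
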